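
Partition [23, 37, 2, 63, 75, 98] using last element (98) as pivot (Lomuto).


Pivot: 98
  23 <= 98: advance i (no swap)
  37 <= 98: advance i (no swap)
  2 <= 98: advance i (no swap)
  63 <= 98: advance i (no swap)
  75 <= 98: advance i (no swap)
Place pivot at 5: [23, 37, 2, 63, 75, 98]

Partitioned: [23, 37, 2, 63, 75, 98]


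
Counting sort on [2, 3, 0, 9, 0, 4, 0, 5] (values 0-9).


Input: [2, 3, 0, 9, 0, 4, 0, 5]
Counts: [3, 0, 1, 1, 1, 1, 0, 0, 0, 1]

Sorted: [0, 0, 0, 2, 3, 4, 5, 9]


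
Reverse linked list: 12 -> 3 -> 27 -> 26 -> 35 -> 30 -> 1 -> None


Step 1: curr=12, set curr.next=prev(None) | reversed so far: 12
Step 2: curr=3, set curr.next=prev(12) | reversed so far: 3 -> 12
Step 3: curr=27, set curr.next=prev(3) | reversed so far: 27 -> 3 -> 12
Step 4: curr=26, set curr.next=prev(27) | reversed so far: 26 -> 27 -> 3 -> 12
Step 5: curr=35, set curr.next=prev(26) | reversed so far: 35 -> 26 -> 27 -> 3 -> 12
Step 6: curr=30, set curr.next=prev(35) | reversed so far: 30 -> 35 -> 26 -> 27 -> 3 -> 12
Step 7: curr=1, set curr.next=prev(30) | reversed so far: 1 -> 30 -> 35 -> 26 -> 27 -> 3 -> 12

1 -> 30 -> 35 -> 26 -> 27 -> 3 -> 12 -> None


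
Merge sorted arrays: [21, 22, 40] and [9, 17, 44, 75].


Take 9 from B
Take 17 from B
Take 21 from A
Take 22 from A
Take 40 from A

Merged: [9, 17, 21, 22, 40, 44, 75]


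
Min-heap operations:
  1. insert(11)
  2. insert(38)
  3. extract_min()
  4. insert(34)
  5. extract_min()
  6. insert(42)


insert(11) -> [11]
insert(38) -> [11, 38]
extract_min()->11, [38]
insert(34) -> [34, 38]
extract_min()->34, [38]
insert(42) -> [38, 42]

Final heap: [38, 42]


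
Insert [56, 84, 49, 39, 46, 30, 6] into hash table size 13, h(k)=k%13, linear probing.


Insert 56: h=4 -> slot 4
Insert 84: h=6 -> slot 6
Insert 49: h=10 -> slot 10
Insert 39: h=0 -> slot 0
Insert 46: h=7 -> slot 7
Insert 30: h=4, 1 probes -> slot 5
Insert 6: h=6, 2 probes -> slot 8

Table: [39, None, None, None, 56, 30, 84, 46, 6, None, 49, None, None]


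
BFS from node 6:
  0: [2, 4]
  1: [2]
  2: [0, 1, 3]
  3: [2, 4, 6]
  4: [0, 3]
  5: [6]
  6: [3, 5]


Visit 6, enqueue [3, 5]
Visit 3, enqueue [2, 4]
Visit 5, enqueue []
Visit 2, enqueue [0, 1]
Visit 4, enqueue []
Visit 0, enqueue []
Visit 1, enqueue []

BFS order: [6, 3, 5, 2, 4, 0, 1]


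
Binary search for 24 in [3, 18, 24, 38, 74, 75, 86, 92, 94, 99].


Step 1: lo=0, hi=9, mid=4, val=74
Step 2: lo=0, hi=3, mid=1, val=18
Step 3: lo=2, hi=3, mid=2, val=24

Found at index 2


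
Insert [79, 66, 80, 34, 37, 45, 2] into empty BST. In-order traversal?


Insert 79: root
Insert 66: L from 79
Insert 80: R from 79
Insert 34: L from 79 -> L from 66
Insert 37: L from 79 -> L from 66 -> R from 34
Insert 45: L from 79 -> L from 66 -> R from 34 -> R from 37
Insert 2: L from 79 -> L from 66 -> L from 34

In-order: [2, 34, 37, 45, 66, 79, 80]


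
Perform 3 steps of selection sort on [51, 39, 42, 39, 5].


Initial: [51, 39, 42, 39, 5]
Step 1: min=5 at 4
  Swap: [5, 39, 42, 39, 51]
Step 2: min=39 at 1
  Swap: [5, 39, 42, 39, 51]
Step 3: min=39 at 3
  Swap: [5, 39, 39, 42, 51]

After 3 steps: [5, 39, 39, 42, 51]


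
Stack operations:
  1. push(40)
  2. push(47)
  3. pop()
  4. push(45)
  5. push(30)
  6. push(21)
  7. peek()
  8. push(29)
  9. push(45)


push(40) -> [40]
push(47) -> [40, 47]
pop()->47, [40]
push(45) -> [40, 45]
push(30) -> [40, 45, 30]
push(21) -> [40, 45, 30, 21]
peek()->21
push(29) -> [40, 45, 30, 21, 29]
push(45) -> [40, 45, 30, 21, 29, 45]

Final stack: [40, 45, 30, 21, 29, 45]


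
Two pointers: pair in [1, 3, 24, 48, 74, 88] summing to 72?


lo=0(1)+hi=5(88)=89
lo=0(1)+hi=4(74)=75
lo=0(1)+hi=3(48)=49
lo=1(3)+hi=3(48)=51
lo=2(24)+hi=3(48)=72

Yes: 24+48=72


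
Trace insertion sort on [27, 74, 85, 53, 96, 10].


Initial: [27, 74, 85, 53, 96, 10]
Insert 74: [27, 74, 85, 53, 96, 10]
Insert 85: [27, 74, 85, 53, 96, 10]
Insert 53: [27, 53, 74, 85, 96, 10]
Insert 96: [27, 53, 74, 85, 96, 10]
Insert 10: [10, 27, 53, 74, 85, 96]

Sorted: [10, 27, 53, 74, 85, 96]


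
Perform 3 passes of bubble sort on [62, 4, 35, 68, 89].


Initial: [62, 4, 35, 68, 89]
Pass 1: [4, 35, 62, 68, 89] (2 swaps)
Pass 2: [4, 35, 62, 68, 89] (0 swaps)
Pass 3: [4, 35, 62, 68, 89] (0 swaps)

After 3 passes: [4, 35, 62, 68, 89]


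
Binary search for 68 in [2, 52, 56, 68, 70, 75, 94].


Step 1: lo=0, hi=6, mid=3, val=68

Found at index 3


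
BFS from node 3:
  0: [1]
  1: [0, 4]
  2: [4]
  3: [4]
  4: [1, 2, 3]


Visit 3, enqueue [4]
Visit 4, enqueue [1, 2]
Visit 1, enqueue [0]
Visit 2, enqueue []
Visit 0, enqueue []

BFS order: [3, 4, 1, 2, 0]


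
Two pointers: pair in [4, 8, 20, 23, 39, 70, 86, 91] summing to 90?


lo=0(4)+hi=7(91)=95
lo=0(4)+hi=6(86)=90

Yes: 4+86=90


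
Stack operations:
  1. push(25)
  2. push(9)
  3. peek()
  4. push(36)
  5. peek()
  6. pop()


push(25) -> [25]
push(9) -> [25, 9]
peek()->9
push(36) -> [25, 9, 36]
peek()->36
pop()->36, [25, 9]

Final stack: [25, 9]


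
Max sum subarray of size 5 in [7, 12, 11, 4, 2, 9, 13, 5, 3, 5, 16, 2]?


[0:5]: 36
[1:6]: 38
[2:7]: 39
[3:8]: 33
[4:9]: 32
[5:10]: 35
[6:11]: 42
[7:12]: 31

Max: 42 at [6:11]


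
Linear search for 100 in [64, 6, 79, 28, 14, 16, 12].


i=0: 64!=100
i=1: 6!=100
i=2: 79!=100
i=3: 28!=100
i=4: 14!=100
i=5: 16!=100
i=6: 12!=100

Not found, 7 comps


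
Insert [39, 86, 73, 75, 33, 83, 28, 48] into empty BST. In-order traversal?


Insert 39: root
Insert 86: R from 39
Insert 73: R from 39 -> L from 86
Insert 75: R from 39 -> L from 86 -> R from 73
Insert 33: L from 39
Insert 83: R from 39 -> L from 86 -> R from 73 -> R from 75
Insert 28: L from 39 -> L from 33
Insert 48: R from 39 -> L from 86 -> L from 73

In-order: [28, 33, 39, 48, 73, 75, 83, 86]


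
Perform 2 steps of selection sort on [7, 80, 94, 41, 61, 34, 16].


Initial: [7, 80, 94, 41, 61, 34, 16]
Step 1: min=7 at 0
  Swap: [7, 80, 94, 41, 61, 34, 16]
Step 2: min=16 at 6
  Swap: [7, 16, 94, 41, 61, 34, 80]

After 2 steps: [7, 16, 94, 41, 61, 34, 80]


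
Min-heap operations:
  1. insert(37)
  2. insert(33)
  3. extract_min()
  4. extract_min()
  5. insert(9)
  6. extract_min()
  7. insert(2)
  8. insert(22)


insert(37) -> [37]
insert(33) -> [33, 37]
extract_min()->33, [37]
extract_min()->37, []
insert(9) -> [9]
extract_min()->9, []
insert(2) -> [2]
insert(22) -> [2, 22]

Final heap: [2, 22]


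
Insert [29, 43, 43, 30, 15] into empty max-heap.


Insert 29: [29]
Insert 43: [43, 29]
Insert 43: [43, 29, 43]
Insert 30: [43, 30, 43, 29]
Insert 15: [43, 30, 43, 29, 15]

Final heap: [43, 30, 43, 29, 15]


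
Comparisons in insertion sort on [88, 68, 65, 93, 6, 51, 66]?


Algorithm: insertion sort
Input: [88, 68, 65, 93, 6, 51, 66]
Sorted: [6, 51, 65, 66, 68, 88, 93]

17


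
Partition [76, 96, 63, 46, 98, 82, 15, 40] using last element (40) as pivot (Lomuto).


Pivot: 40
  15 <= 40: swap -> [15, 96, 63, 46, 98, 82, 76, 40]
Place pivot at 1: [15, 40, 63, 46, 98, 82, 76, 96]

Partitioned: [15, 40, 63, 46, 98, 82, 76, 96]


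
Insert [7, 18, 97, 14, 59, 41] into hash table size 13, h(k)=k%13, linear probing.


Insert 7: h=7 -> slot 7
Insert 18: h=5 -> slot 5
Insert 97: h=6 -> slot 6
Insert 14: h=1 -> slot 1
Insert 59: h=7, 1 probes -> slot 8
Insert 41: h=2 -> slot 2

Table: [None, 14, 41, None, None, 18, 97, 7, 59, None, None, None, None]


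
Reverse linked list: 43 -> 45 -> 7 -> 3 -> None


Step 1: curr=43, set curr.next=prev(None) | reversed so far: 43
Step 2: curr=45, set curr.next=prev(43) | reversed so far: 45 -> 43
Step 3: curr=7, set curr.next=prev(45) | reversed so far: 7 -> 45 -> 43
Step 4: curr=3, set curr.next=prev(7) | reversed so far: 3 -> 7 -> 45 -> 43

3 -> 7 -> 45 -> 43 -> None


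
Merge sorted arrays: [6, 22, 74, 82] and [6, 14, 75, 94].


Take 6 from A
Take 6 from B
Take 14 from B
Take 22 from A
Take 74 from A
Take 75 from B
Take 82 from A

Merged: [6, 6, 14, 22, 74, 75, 82, 94]


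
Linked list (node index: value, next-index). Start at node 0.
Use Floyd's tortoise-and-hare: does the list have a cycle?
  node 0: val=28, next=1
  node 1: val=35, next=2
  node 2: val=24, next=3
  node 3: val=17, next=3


Floyd's tortoise (slow, +1) and hare (fast, +2):
  init: slow=0, fast=0
  step 1: slow=1, fast=2
  step 2: slow=2, fast=3
  step 3: slow=3, fast=3
  slow == fast at node 3: cycle detected

Cycle: yes


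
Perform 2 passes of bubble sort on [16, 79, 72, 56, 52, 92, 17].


Initial: [16, 79, 72, 56, 52, 92, 17]
Pass 1: [16, 72, 56, 52, 79, 17, 92] (4 swaps)
Pass 2: [16, 56, 52, 72, 17, 79, 92] (3 swaps)

After 2 passes: [16, 56, 52, 72, 17, 79, 92]


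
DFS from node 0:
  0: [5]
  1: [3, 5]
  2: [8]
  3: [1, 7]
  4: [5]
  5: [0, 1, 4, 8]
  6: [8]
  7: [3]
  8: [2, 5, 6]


Visit 0, push [5]
Visit 5, push [8, 4, 1]
Visit 1, push [3]
Visit 3, push [7]
Visit 7, push []
Visit 4, push []
Visit 8, push [6, 2]
Visit 2, push []
Visit 6, push []

DFS order: [0, 5, 1, 3, 7, 4, 8, 2, 6]


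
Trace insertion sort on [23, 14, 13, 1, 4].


Initial: [23, 14, 13, 1, 4]
Insert 14: [14, 23, 13, 1, 4]
Insert 13: [13, 14, 23, 1, 4]
Insert 1: [1, 13, 14, 23, 4]
Insert 4: [1, 4, 13, 14, 23]

Sorted: [1, 4, 13, 14, 23]


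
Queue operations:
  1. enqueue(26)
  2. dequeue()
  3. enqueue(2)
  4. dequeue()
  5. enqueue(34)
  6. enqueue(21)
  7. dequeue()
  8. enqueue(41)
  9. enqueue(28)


enqueue(26) -> [26]
dequeue()->26, []
enqueue(2) -> [2]
dequeue()->2, []
enqueue(34) -> [34]
enqueue(21) -> [34, 21]
dequeue()->34, [21]
enqueue(41) -> [21, 41]
enqueue(28) -> [21, 41, 28]

Final queue: [21, 41, 28]


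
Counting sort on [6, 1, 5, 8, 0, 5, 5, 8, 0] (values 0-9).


Input: [6, 1, 5, 8, 0, 5, 5, 8, 0]
Counts: [2, 1, 0, 0, 0, 3, 1, 0, 2, 0]

Sorted: [0, 0, 1, 5, 5, 5, 6, 8, 8]


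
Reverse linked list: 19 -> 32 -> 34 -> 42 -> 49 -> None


Step 1: curr=19, set curr.next=prev(None) | reversed so far: 19
Step 2: curr=32, set curr.next=prev(19) | reversed so far: 32 -> 19
Step 3: curr=34, set curr.next=prev(32) | reversed so far: 34 -> 32 -> 19
Step 4: curr=42, set curr.next=prev(34) | reversed so far: 42 -> 34 -> 32 -> 19
Step 5: curr=49, set curr.next=prev(42) | reversed so far: 49 -> 42 -> 34 -> 32 -> 19

49 -> 42 -> 34 -> 32 -> 19 -> None


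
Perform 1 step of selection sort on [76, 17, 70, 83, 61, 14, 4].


Initial: [76, 17, 70, 83, 61, 14, 4]
Step 1: min=4 at 6
  Swap: [4, 17, 70, 83, 61, 14, 76]

After 1 step: [4, 17, 70, 83, 61, 14, 76]


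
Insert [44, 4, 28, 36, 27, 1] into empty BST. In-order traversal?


Insert 44: root
Insert 4: L from 44
Insert 28: L from 44 -> R from 4
Insert 36: L from 44 -> R from 4 -> R from 28
Insert 27: L from 44 -> R from 4 -> L from 28
Insert 1: L from 44 -> L from 4

In-order: [1, 4, 27, 28, 36, 44]


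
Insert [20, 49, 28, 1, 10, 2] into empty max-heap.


Insert 20: [20]
Insert 49: [49, 20]
Insert 28: [49, 20, 28]
Insert 1: [49, 20, 28, 1]
Insert 10: [49, 20, 28, 1, 10]
Insert 2: [49, 20, 28, 1, 10, 2]

Final heap: [49, 20, 28, 1, 10, 2]


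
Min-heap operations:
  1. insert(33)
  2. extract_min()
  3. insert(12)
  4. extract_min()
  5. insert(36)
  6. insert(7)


insert(33) -> [33]
extract_min()->33, []
insert(12) -> [12]
extract_min()->12, []
insert(36) -> [36]
insert(7) -> [7, 36]

Final heap: [7, 36]


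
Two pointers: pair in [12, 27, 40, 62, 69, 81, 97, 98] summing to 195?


lo=0(12)+hi=7(98)=110
lo=1(27)+hi=7(98)=125
lo=2(40)+hi=7(98)=138
lo=3(62)+hi=7(98)=160
lo=4(69)+hi=7(98)=167
lo=5(81)+hi=7(98)=179
lo=6(97)+hi=7(98)=195

Yes: 97+98=195


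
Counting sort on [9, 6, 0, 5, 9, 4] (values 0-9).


Input: [9, 6, 0, 5, 9, 4]
Counts: [1, 0, 0, 0, 1, 1, 1, 0, 0, 2]

Sorted: [0, 4, 5, 6, 9, 9]


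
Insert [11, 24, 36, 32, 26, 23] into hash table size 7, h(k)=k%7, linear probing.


Insert 11: h=4 -> slot 4
Insert 24: h=3 -> slot 3
Insert 36: h=1 -> slot 1
Insert 32: h=4, 1 probes -> slot 5
Insert 26: h=5, 1 probes -> slot 6
Insert 23: h=2 -> slot 2

Table: [None, 36, 23, 24, 11, 32, 26]


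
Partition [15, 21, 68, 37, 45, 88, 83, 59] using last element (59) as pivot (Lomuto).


Pivot: 59
  15 <= 59: advance i (no swap)
  21 <= 59: advance i (no swap)
  37 <= 59: swap -> [15, 21, 37, 68, 45, 88, 83, 59]
  45 <= 59: swap -> [15, 21, 37, 45, 68, 88, 83, 59]
Place pivot at 4: [15, 21, 37, 45, 59, 88, 83, 68]

Partitioned: [15, 21, 37, 45, 59, 88, 83, 68]


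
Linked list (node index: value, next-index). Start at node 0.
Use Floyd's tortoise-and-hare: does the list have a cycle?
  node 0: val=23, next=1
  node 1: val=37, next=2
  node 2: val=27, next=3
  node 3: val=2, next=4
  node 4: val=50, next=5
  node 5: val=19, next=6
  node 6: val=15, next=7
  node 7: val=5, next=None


Floyd's tortoise (slow, +1) and hare (fast, +2):
  init: slow=0, fast=0
  step 1: slow=1, fast=2
  step 2: slow=2, fast=4
  step 3: slow=3, fast=6
  step 4: fast 6->7->None, no cycle

Cycle: no


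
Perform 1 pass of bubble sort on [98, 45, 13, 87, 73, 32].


Initial: [98, 45, 13, 87, 73, 32]
Pass 1: [45, 13, 87, 73, 32, 98] (5 swaps)

After 1 pass: [45, 13, 87, 73, 32, 98]


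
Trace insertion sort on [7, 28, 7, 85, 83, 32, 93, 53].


Initial: [7, 28, 7, 85, 83, 32, 93, 53]
Insert 28: [7, 28, 7, 85, 83, 32, 93, 53]
Insert 7: [7, 7, 28, 85, 83, 32, 93, 53]
Insert 85: [7, 7, 28, 85, 83, 32, 93, 53]
Insert 83: [7, 7, 28, 83, 85, 32, 93, 53]
Insert 32: [7, 7, 28, 32, 83, 85, 93, 53]
Insert 93: [7, 7, 28, 32, 83, 85, 93, 53]
Insert 53: [7, 7, 28, 32, 53, 83, 85, 93]

Sorted: [7, 7, 28, 32, 53, 83, 85, 93]


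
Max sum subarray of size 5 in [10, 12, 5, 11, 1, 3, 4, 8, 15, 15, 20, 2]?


[0:5]: 39
[1:6]: 32
[2:7]: 24
[3:8]: 27
[4:9]: 31
[5:10]: 45
[6:11]: 62
[7:12]: 60

Max: 62 at [6:11]


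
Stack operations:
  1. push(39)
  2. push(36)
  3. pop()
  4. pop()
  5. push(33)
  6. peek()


push(39) -> [39]
push(36) -> [39, 36]
pop()->36, [39]
pop()->39, []
push(33) -> [33]
peek()->33

Final stack: [33]


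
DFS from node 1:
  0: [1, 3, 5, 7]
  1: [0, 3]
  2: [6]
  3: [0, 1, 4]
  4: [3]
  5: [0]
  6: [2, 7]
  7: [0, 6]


Visit 1, push [3, 0]
Visit 0, push [7, 5, 3]
Visit 3, push [4]
Visit 4, push []
Visit 5, push []
Visit 7, push [6]
Visit 6, push [2]
Visit 2, push []

DFS order: [1, 0, 3, 4, 5, 7, 6, 2]


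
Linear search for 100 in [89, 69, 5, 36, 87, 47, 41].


i=0: 89!=100
i=1: 69!=100
i=2: 5!=100
i=3: 36!=100
i=4: 87!=100
i=5: 47!=100
i=6: 41!=100

Not found, 7 comps


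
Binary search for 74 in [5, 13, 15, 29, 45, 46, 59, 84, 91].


Step 1: lo=0, hi=8, mid=4, val=45
Step 2: lo=5, hi=8, mid=6, val=59
Step 3: lo=7, hi=8, mid=7, val=84

Not found


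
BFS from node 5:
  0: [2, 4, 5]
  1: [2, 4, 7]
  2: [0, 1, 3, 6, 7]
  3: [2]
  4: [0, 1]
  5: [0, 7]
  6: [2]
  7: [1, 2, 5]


Visit 5, enqueue [0, 7]
Visit 0, enqueue [2, 4]
Visit 7, enqueue [1]
Visit 2, enqueue [3, 6]
Visit 4, enqueue []
Visit 1, enqueue []
Visit 3, enqueue []
Visit 6, enqueue []

BFS order: [5, 0, 7, 2, 4, 1, 3, 6]


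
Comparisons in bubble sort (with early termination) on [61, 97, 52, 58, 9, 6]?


Algorithm: bubble sort (with early termination)
Input: [61, 97, 52, 58, 9, 6]
Sorted: [6, 9, 52, 58, 61, 97]

15


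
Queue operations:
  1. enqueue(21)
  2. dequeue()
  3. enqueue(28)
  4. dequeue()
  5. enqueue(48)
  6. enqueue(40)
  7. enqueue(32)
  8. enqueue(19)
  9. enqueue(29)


enqueue(21) -> [21]
dequeue()->21, []
enqueue(28) -> [28]
dequeue()->28, []
enqueue(48) -> [48]
enqueue(40) -> [48, 40]
enqueue(32) -> [48, 40, 32]
enqueue(19) -> [48, 40, 32, 19]
enqueue(29) -> [48, 40, 32, 19, 29]

Final queue: [48, 40, 32, 19, 29]


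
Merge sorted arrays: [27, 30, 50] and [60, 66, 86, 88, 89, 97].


Take 27 from A
Take 30 from A
Take 50 from A

Merged: [27, 30, 50, 60, 66, 86, 88, 89, 97]


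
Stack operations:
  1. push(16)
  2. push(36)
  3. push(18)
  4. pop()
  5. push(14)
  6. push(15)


push(16) -> [16]
push(36) -> [16, 36]
push(18) -> [16, 36, 18]
pop()->18, [16, 36]
push(14) -> [16, 36, 14]
push(15) -> [16, 36, 14, 15]

Final stack: [16, 36, 14, 15]


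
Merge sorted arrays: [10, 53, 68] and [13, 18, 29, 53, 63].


Take 10 from A
Take 13 from B
Take 18 from B
Take 29 from B
Take 53 from A
Take 53 from B
Take 63 from B

Merged: [10, 13, 18, 29, 53, 53, 63, 68]


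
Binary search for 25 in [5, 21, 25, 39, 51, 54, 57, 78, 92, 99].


Step 1: lo=0, hi=9, mid=4, val=51
Step 2: lo=0, hi=3, mid=1, val=21
Step 3: lo=2, hi=3, mid=2, val=25

Found at index 2


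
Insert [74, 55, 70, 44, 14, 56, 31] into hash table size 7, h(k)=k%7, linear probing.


Insert 74: h=4 -> slot 4
Insert 55: h=6 -> slot 6
Insert 70: h=0 -> slot 0
Insert 44: h=2 -> slot 2
Insert 14: h=0, 1 probes -> slot 1
Insert 56: h=0, 3 probes -> slot 3
Insert 31: h=3, 2 probes -> slot 5

Table: [70, 14, 44, 56, 74, 31, 55]


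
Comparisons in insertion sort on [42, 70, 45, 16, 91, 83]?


Algorithm: insertion sort
Input: [42, 70, 45, 16, 91, 83]
Sorted: [16, 42, 45, 70, 83, 91]

9


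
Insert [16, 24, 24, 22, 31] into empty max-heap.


Insert 16: [16]
Insert 24: [24, 16]
Insert 24: [24, 16, 24]
Insert 22: [24, 22, 24, 16]
Insert 31: [31, 24, 24, 16, 22]

Final heap: [31, 24, 24, 16, 22]


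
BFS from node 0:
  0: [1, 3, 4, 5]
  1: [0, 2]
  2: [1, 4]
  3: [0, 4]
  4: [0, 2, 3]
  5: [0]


Visit 0, enqueue [1, 3, 4, 5]
Visit 1, enqueue [2]
Visit 3, enqueue []
Visit 4, enqueue []
Visit 5, enqueue []
Visit 2, enqueue []

BFS order: [0, 1, 3, 4, 5, 2]


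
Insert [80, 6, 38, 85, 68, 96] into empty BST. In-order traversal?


Insert 80: root
Insert 6: L from 80
Insert 38: L from 80 -> R from 6
Insert 85: R from 80
Insert 68: L from 80 -> R from 6 -> R from 38
Insert 96: R from 80 -> R from 85

In-order: [6, 38, 68, 80, 85, 96]


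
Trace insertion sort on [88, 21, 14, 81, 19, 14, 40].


Initial: [88, 21, 14, 81, 19, 14, 40]
Insert 21: [21, 88, 14, 81, 19, 14, 40]
Insert 14: [14, 21, 88, 81, 19, 14, 40]
Insert 81: [14, 21, 81, 88, 19, 14, 40]
Insert 19: [14, 19, 21, 81, 88, 14, 40]
Insert 14: [14, 14, 19, 21, 81, 88, 40]
Insert 40: [14, 14, 19, 21, 40, 81, 88]

Sorted: [14, 14, 19, 21, 40, 81, 88]


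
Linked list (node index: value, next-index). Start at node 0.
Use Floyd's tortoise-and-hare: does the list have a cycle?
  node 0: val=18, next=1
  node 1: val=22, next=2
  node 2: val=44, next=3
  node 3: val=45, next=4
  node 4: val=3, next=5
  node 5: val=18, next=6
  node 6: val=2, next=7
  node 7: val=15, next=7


Floyd's tortoise (slow, +1) and hare (fast, +2):
  init: slow=0, fast=0
  step 1: slow=1, fast=2
  step 2: slow=2, fast=4
  step 3: slow=3, fast=6
  step 4: slow=4, fast=7
  step 5: slow=5, fast=7
  step 6: slow=6, fast=7
  step 7: slow=7, fast=7
  slow == fast at node 7: cycle detected

Cycle: yes


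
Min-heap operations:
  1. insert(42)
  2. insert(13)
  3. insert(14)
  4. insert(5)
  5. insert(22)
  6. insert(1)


insert(42) -> [42]
insert(13) -> [13, 42]
insert(14) -> [13, 42, 14]
insert(5) -> [5, 13, 14, 42]
insert(22) -> [5, 13, 14, 42, 22]
insert(1) -> [1, 13, 5, 42, 22, 14]

Final heap: [1, 13, 5, 42, 22, 14]


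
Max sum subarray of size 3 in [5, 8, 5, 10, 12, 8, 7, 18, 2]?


[0:3]: 18
[1:4]: 23
[2:5]: 27
[3:6]: 30
[4:7]: 27
[5:8]: 33
[6:9]: 27

Max: 33 at [5:8]


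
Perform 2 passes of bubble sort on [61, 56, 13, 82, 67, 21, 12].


Initial: [61, 56, 13, 82, 67, 21, 12]
Pass 1: [56, 13, 61, 67, 21, 12, 82] (5 swaps)
Pass 2: [13, 56, 61, 21, 12, 67, 82] (3 swaps)

After 2 passes: [13, 56, 61, 21, 12, 67, 82]


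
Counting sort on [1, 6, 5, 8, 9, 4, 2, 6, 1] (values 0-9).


Input: [1, 6, 5, 8, 9, 4, 2, 6, 1]
Counts: [0, 2, 1, 0, 1, 1, 2, 0, 1, 1]

Sorted: [1, 1, 2, 4, 5, 6, 6, 8, 9]


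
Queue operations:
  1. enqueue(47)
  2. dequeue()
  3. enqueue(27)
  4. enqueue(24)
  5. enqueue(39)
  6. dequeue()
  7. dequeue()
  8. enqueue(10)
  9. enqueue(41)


enqueue(47) -> [47]
dequeue()->47, []
enqueue(27) -> [27]
enqueue(24) -> [27, 24]
enqueue(39) -> [27, 24, 39]
dequeue()->27, [24, 39]
dequeue()->24, [39]
enqueue(10) -> [39, 10]
enqueue(41) -> [39, 10, 41]

Final queue: [39, 10, 41]


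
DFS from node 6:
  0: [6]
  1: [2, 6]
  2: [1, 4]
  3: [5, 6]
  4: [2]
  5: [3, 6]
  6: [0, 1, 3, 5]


Visit 6, push [5, 3, 1, 0]
Visit 0, push []
Visit 1, push [2]
Visit 2, push [4]
Visit 4, push []
Visit 3, push [5]
Visit 5, push []

DFS order: [6, 0, 1, 2, 4, 3, 5]


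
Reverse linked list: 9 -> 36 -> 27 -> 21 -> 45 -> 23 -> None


Step 1: curr=9, set curr.next=prev(None) | reversed so far: 9
Step 2: curr=36, set curr.next=prev(9) | reversed so far: 36 -> 9
Step 3: curr=27, set curr.next=prev(36) | reversed so far: 27 -> 36 -> 9
Step 4: curr=21, set curr.next=prev(27) | reversed so far: 21 -> 27 -> 36 -> 9
Step 5: curr=45, set curr.next=prev(21) | reversed so far: 45 -> 21 -> 27 -> 36 -> 9
Step 6: curr=23, set curr.next=prev(45) | reversed so far: 23 -> 45 -> 21 -> 27 -> 36 -> 9

23 -> 45 -> 21 -> 27 -> 36 -> 9 -> None


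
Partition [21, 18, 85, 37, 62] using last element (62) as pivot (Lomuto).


Pivot: 62
  21 <= 62: advance i (no swap)
  18 <= 62: advance i (no swap)
  37 <= 62: swap -> [21, 18, 37, 85, 62]
Place pivot at 3: [21, 18, 37, 62, 85]

Partitioned: [21, 18, 37, 62, 85]


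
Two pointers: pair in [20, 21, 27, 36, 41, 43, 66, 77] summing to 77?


lo=0(20)+hi=7(77)=97
lo=0(20)+hi=6(66)=86
lo=0(20)+hi=5(43)=63
lo=1(21)+hi=5(43)=64
lo=2(27)+hi=5(43)=70
lo=3(36)+hi=5(43)=79
lo=3(36)+hi=4(41)=77

Yes: 36+41=77


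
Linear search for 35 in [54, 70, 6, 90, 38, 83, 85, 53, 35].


i=0: 54!=35
i=1: 70!=35
i=2: 6!=35
i=3: 90!=35
i=4: 38!=35
i=5: 83!=35
i=6: 85!=35
i=7: 53!=35
i=8: 35==35 found!

Found at 8, 9 comps


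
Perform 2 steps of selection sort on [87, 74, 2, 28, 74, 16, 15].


Initial: [87, 74, 2, 28, 74, 16, 15]
Step 1: min=2 at 2
  Swap: [2, 74, 87, 28, 74, 16, 15]
Step 2: min=15 at 6
  Swap: [2, 15, 87, 28, 74, 16, 74]

After 2 steps: [2, 15, 87, 28, 74, 16, 74]


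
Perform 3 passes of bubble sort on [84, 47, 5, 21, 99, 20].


Initial: [84, 47, 5, 21, 99, 20]
Pass 1: [47, 5, 21, 84, 20, 99] (4 swaps)
Pass 2: [5, 21, 47, 20, 84, 99] (3 swaps)
Pass 3: [5, 21, 20, 47, 84, 99] (1 swaps)

After 3 passes: [5, 21, 20, 47, 84, 99]


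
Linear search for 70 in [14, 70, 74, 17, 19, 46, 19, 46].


i=0: 14!=70
i=1: 70==70 found!

Found at 1, 2 comps


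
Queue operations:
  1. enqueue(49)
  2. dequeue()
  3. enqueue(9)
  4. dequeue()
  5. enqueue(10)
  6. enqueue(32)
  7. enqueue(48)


enqueue(49) -> [49]
dequeue()->49, []
enqueue(9) -> [9]
dequeue()->9, []
enqueue(10) -> [10]
enqueue(32) -> [10, 32]
enqueue(48) -> [10, 32, 48]

Final queue: [10, 32, 48]


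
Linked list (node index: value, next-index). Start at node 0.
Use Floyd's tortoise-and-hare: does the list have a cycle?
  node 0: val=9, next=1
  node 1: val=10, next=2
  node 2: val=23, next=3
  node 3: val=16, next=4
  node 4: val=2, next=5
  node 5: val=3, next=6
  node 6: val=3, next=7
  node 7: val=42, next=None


Floyd's tortoise (slow, +1) and hare (fast, +2):
  init: slow=0, fast=0
  step 1: slow=1, fast=2
  step 2: slow=2, fast=4
  step 3: slow=3, fast=6
  step 4: fast 6->7->None, no cycle

Cycle: no


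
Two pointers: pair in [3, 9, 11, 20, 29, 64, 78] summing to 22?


lo=0(3)+hi=6(78)=81
lo=0(3)+hi=5(64)=67
lo=0(3)+hi=4(29)=32
lo=0(3)+hi=3(20)=23
lo=0(3)+hi=2(11)=14
lo=1(9)+hi=2(11)=20

No pair found


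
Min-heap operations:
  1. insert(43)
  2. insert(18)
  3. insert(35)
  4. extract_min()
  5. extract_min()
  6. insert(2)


insert(43) -> [43]
insert(18) -> [18, 43]
insert(35) -> [18, 43, 35]
extract_min()->18, [35, 43]
extract_min()->35, [43]
insert(2) -> [2, 43]

Final heap: [2, 43]


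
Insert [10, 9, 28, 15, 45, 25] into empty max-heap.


Insert 10: [10]
Insert 9: [10, 9]
Insert 28: [28, 9, 10]
Insert 15: [28, 15, 10, 9]
Insert 45: [45, 28, 10, 9, 15]
Insert 25: [45, 28, 25, 9, 15, 10]

Final heap: [45, 28, 25, 9, 15, 10]


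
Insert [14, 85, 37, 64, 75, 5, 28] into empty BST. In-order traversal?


Insert 14: root
Insert 85: R from 14
Insert 37: R from 14 -> L from 85
Insert 64: R from 14 -> L from 85 -> R from 37
Insert 75: R from 14 -> L from 85 -> R from 37 -> R from 64
Insert 5: L from 14
Insert 28: R from 14 -> L from 85 -> L from 37

In-order: [5, 14, 28, 37, 64, 75, 85]


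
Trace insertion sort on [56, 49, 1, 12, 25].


Initial: [56, 49, 1, 12, 25]
Insert 49: [49, 56, 1, 12, 25]
Insert 1: [1, 49, 56, 12, 25]
Insert 12: [1, 12, 49, 56, 25]
Insert 25: [1, 12, 25, 49, 56]

Sorted: [1, 12, 25, 49, 56]


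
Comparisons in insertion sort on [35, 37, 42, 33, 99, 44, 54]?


Algorithm: insertion sort
Input: [35, 37, 42, 33, 99, 44, 54]
Sorted: [33, 35, 37, 42, 44, 54, 99]

10


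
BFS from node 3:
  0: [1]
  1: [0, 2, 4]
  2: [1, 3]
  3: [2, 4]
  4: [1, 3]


Visit 3, enqueue [2, 4]
Visit 2, enqueue [1]
Visit 4, enqueue []
Visit 1, enqueue [0]
Visit 0, enqueue []

BFS order: [3, 2, 4, 1, 0]


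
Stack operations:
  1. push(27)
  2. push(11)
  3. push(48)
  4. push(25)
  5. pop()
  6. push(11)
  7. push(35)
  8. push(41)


push(27) -> [27]
push(11) -> [27, 11]
push(48) -> [27, 11, 48]
push(25) -> [27, 11, 48, 25]
pop()->25, [27, 11, 48]
push(11) -> [27, 11, 48, 11]
push(35) -> [27, 11, 48, 11, 35]
push(41) -> [27, 11, 48, 11, 35, 41]

Final stack: [27, 11, 48, 11, 35, 41]


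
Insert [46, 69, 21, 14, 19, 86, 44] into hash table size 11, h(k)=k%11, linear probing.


Insert 46: h=2 -> slot 2
Insert 69: h=3 -> slot 3
Insert 21: h=10 -> slot 10
Insert 14: h=3, 1 probes -> slot 4
Insert 19: h=8 -> slot 8
Insert 86: h=9 -> slot 9
Insert 44: h=0 -> slot 0

Table: [44, None, 46, 69, 14, None, None, None, 19, 86, 21]


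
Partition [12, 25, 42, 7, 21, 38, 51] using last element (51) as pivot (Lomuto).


Pivot: 51
  12 <= 51: advance i (no swap)
  25 <= 51: advance i (no swap)
  42 <= 51: advance i (no swap)
  7 <= 51: advance i (no swap)
  21 <= 51: advance i (no swap)
  38 <= 51: advance i (no swap)
Place pivot at 6: [12, 25, 42, 7, 21, 38, 51]

Partitioned: [12, 25, 42, 7, 21, 38, 51]


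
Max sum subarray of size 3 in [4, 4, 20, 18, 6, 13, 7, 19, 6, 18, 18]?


[0:3]: 28
[1:4]: 42
[2:5]: 44
[3:6]: 37
[4:7]: 26
[5:8]: 39
[6:9]: 32
[7:10]: 43
[8:11]: 42

Max: 44 at [2:5]


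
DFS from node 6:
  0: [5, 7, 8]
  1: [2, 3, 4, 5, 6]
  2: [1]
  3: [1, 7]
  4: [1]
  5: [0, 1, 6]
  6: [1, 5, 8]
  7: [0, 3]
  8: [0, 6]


Visit 6, push [8, 5, 1]
Visit 1, push [5, 4, 3, 2]
Visit 2, push []
Visit 3, push [7]
Visit 7, push [0]
Visit 0, push [8, 5]
Visit 5, push []
Visit 8, push []
Visit 4, push []

DFS order: [6, 1, 2, 3, 7, 0, 5, 8, 4]


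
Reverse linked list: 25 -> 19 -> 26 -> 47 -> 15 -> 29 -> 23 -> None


Step 1: curr=25, set curr.next=prev(None) | reversed so far: 25
Step 2: curr=19, set curr.next=prev(25) | reversed so far: 19 -> 25
Step 3: curr=26, set curr.next=prev(19) | reversed so far: 26 -> 19 -> 25
Step 4: curr=47, set curr.next=prev(26) | reversed so far: 47 -> 26 -> 19 -> 25
Step 5: curr=15, set curr.next=prev(47) | reversed so far: 15 -> 47 -> 26 -> 19 -> 25
Step 6: curr=29, set curr.next=prev(15) | reversed so far: 29 -> 15 -> 47 -> 26 -> 19 -> 25
Step 7: curr=23, set curr.next=prev(29) | reversed so far: 23 -> 29 -> 15 -> 47 -> 26 -> 19 -> 25

23 -> 29 -> 15 -> 47 -> 26 -> 19 -> 25 -> None


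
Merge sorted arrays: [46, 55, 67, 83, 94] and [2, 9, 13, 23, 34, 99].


Take 2 from B
Take 9 from B
Take 13 from B
Take 23 from B
Take 34 from B
Take 46 from A
Take 55 from A
Take 67 from A
Take 83 from A
Take 94 from A

Merged: [2, 9, 13, 23, 34, 46, 55, 67, 83, 94, 99]


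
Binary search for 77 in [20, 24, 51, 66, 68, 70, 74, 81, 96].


Step 1: lo=0, hi=8, mid=4, val=68
Step 2: lo=5, hi=8, mid=6, val=74
Step 3: lo=7, hi=8, mid=7, val=81

Not found


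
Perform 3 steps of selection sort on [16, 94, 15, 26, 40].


Initial: [16, 94, 15, 26, 40]
Step 1: min=15 at 2
  Swap: [15, 94, 16, 26, 40]
Step 2: min=16 at 2
  Swap: [15, 16, 94, 26, 40]
Step 3: min=26 at 3
  Swap: [15, 16, 26, 94, 40]

After 3 steps: [15, 16, 26, 94, 40]


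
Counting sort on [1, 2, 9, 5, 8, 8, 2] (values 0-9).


Input: [1, 2, 9, 5, 8, 8, 2]
Counts: [0, 1, 2, 0, 0, 1, 0, 0, 2, 1]

Sorted: [1, 2, 2, 5, 8, 8, 9]


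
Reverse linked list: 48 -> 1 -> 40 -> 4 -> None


Step 1: curr=48, set curr.next=prev(None) | reversed so far: 48
Step 2: curr=1, set curr.next=prev(48) | reversed so far: 1 -> 48
Step 3: curr=40, set curr.next=prev(1) | reversed so far: 40 -> 1 -> 48
Step 4: curr=4, set curr.next=prev(40) | reversed so far: 4 -> 40 -> 1 -> 48

4 -> 40 -> 1 -> 48 -> None


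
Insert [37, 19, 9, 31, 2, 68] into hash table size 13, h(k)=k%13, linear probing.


Insert 37: h=11 -> slot 11
Insert 19: h=6 -> slot 6
Insert 9: h=9 -> slot 9
Insert 31: h=5 -> slot 5
Insert 2: h=2 -> slot 2
Insert 68: h=3 -> slot 3

Table: [None, None, 2, 68, None, 31, 19, None, None, 9, None, 37, None]


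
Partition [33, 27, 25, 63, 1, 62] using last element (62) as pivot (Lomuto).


Pivot: 62
  33 <= 62: advance i (no swap)
  27 <= 62: advance i (no swap)
  25 <= 62: advance i (no swap)
  1 <= 62: swap -> [33, 27, 25, 1, 63, 62]
Place pivot at 4: [33, 27, 25, 1, 62, 63]

Partitioned: [33, 27, 25, 1, 62, 63]


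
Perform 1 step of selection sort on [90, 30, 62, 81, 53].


Initial: [90, 30, 62, 81, 53]
Step 1: min=30 at 1
  Swap: [30, 90, 62, 81, 53]

After 1 step: [30, 90, 62, 81, 53]


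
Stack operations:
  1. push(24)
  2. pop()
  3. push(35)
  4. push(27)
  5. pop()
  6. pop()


push(24) -> [24]
pop()->24, []
push(35) -> [35]
push(27) -> [35, 27]
pop()->27, [35]
pop()->35, []

Final stack: []


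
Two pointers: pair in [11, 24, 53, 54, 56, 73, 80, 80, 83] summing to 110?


lo=0(11)+hi=8(83)=94
lo=1(24)+hi=8(83)=107
lo=2(53)+hi=8(83)=136
lo=2(53)+hi=7(80)=133
lo=2(53)+hi=6(80)=133
lo=2(53)+hi=5(73)=126
lo=2(53)+hi=4(56)=109
lo=3(54)+hi=4(56)=110

Yes: 54+56=110


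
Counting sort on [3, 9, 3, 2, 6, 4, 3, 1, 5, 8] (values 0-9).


Input: [3, 9, 3, 2, 6, 4, 3, 1, 5, 8]
Counts: [0, 1, 1, 3, 1, 1, 1, 0, 1, 1]

Sorted: [1, 2, 3, 3, 3, 4, 5, 6, 8, 9]


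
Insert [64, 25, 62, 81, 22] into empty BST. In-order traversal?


Insert 64: root
Insert 25: L from 64
Insert 62: L from 64 -> R from 25
Insert 81: R from 64
Insert 22: L from 64 -> L from 25

In-order: [22, 25, 62, 64, 81]


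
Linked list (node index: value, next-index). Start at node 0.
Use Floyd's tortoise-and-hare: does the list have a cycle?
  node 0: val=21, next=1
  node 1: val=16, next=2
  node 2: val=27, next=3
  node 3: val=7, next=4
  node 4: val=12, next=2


Floyd's tortoise (slow, +1) and hare (fast, +2):
  init: slow=0, fast=0
  step 1: slow=1, fast=2
  step 2: slow=2, fast=4
  step 3: slow=3, fast=3
  slow == fast at node 3: cycle detected

Cycle: yes


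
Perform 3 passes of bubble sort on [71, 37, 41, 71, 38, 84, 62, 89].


Initial: [71, 37, 41, 71, 38, 84, 62, 89]
Pass 1: [37, 41, 71, 38, 71, 62, 84, 89] (4 swaps)
Pass 2: [37, 41, 38, 71, 62, 71, 84, 89] (2 swaps)
Pass 3: [37, 38, 41, 62, 71, 71, 84, 89] (2 swaps)

After 3 passes: [37, 38, 41, 62, 71, 71, 84, 89]


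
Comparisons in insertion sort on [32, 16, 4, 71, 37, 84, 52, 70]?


Algorithm: insertion sort
Input: [32, 16, 4, 71, 37, 84, 52, 70]
Sorted: [4, 16, 32, 37, 52, 70, 71, 84]

13


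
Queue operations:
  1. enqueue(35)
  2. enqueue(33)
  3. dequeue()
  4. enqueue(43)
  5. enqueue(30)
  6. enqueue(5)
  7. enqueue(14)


enqueue(35) -> [35]
enqueue(33) -> [35, 33]
dequeue()->35, [33]
enqueue(43) -> [33, 43]
enqueue(30) -> [33, 43, 30]
enqueue(5) -> [33, 43, 30, 5]
enqueue(14) -> [33, 43, 30, 5, 14]

Final queue: [33, 43, 30, 5, 14]


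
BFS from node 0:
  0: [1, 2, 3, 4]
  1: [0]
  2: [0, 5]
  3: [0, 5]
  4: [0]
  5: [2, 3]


Visit 0, enqueue [1, 2, 3, 4]
Visit 1, enqueue []
Visit 2, enqueue [5]
Visit 3, enqueue []
Visit 4, enqueue []
Visit 5, enqueue []

BFS order: [0, 1, 2, 3, 4, 5]


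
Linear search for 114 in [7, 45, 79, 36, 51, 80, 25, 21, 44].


i=0: 7!=114
i=1: 45!=114
i=2: 79!=114
i=3: 36!=114
i=4: 51!=114
i=5: 80!=114
i=6: 25!=114
i=7: 21!=114
i=8: 44!=114

Not found, 9 comps


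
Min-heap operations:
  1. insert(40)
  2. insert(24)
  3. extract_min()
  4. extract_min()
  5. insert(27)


insert(40) -> [40]
insert(24) -> [24, 40]
extract_min()->24, [40]
extract_min()->40, []
insert(27) -> [27]

Final heap: [27]


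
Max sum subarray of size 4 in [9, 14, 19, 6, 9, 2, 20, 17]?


[0:4]: 48
[1:5]: 48
[2:6]: 36
[3:7]: 37
[4:8]: 48

Max: 48 at [0:4]


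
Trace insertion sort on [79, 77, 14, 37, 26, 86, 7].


Initial: [79, 77, 14, 37, 26, 86, 7]
Insert 77: [77, 79, 14, 37, 26, 86, 7]
Insert 14: [14, 77, 79, 37, 26, 86, 7]
Insert 37: [14, 37, 77, 79, 26, 86, 7]
Insert 26: [14, 26, 37, 77, 79, 86, 7]
Insert 86: [14, 26, 37, 77, 79, 86, 7]
Insert 7: [7, 14, 26, 37, 77, 79, 86]

Sorted: [7, 14, 26, 37, 77, 79, 86]


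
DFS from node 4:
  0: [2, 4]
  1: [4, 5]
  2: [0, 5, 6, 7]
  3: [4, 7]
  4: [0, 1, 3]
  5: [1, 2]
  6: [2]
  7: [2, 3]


Visit 4, push [3, 1, 0]
Visit 0, push [2]
Visit 2, push [7, 6, 5]
Visit 5, push [1]
Visit 1, push []
Visit 6, push []
Visit 7, push [3]
Visit 3, push []

DFS order: [4, 0, 2, 5, 1, 6, 7, 3]


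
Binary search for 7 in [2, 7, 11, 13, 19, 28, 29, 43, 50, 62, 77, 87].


Step 1: lo=0, hi=11, mid=5, val=28
Step 2: lo=0, hi=4, mid=2, val=11
Step 3: lo=0, hi=1, mid=0, val=2
Step 4: lo=1, hi=1, mid=1, val=7

Found at index 1


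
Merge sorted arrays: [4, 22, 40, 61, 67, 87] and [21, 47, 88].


Take 4 from A
Take 21 from B
Take 22 from A
Take 40 from A
Take 47 from B
Take 61 from A
Take 67 from A
Take 87 from A

Merged: [4, 21, 22, 40, 47, 61, 67, 87, 88]


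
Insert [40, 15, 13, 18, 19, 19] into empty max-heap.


Insert 40: [40]
Insert 15: [40, 15]
Insert 13: [40, 15, 13]
Insert 18: [40, 18, 13, 15]
Insert 19: [40, 19, 13, 15, 18]
Insert 19: [40, 19, 19, 15, 18, 13]

Final heap: [40, 19, 19, 15, 18, 13]


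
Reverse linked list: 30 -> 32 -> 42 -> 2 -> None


Step 1: curr=30, set curr.next=prev(None) | reversed so far: 30
Step 2: curr=32, set curr.next=prev(30) | reversed so far: 32 -> 30
Step 3: curr=42, set curr.next=prev(32) | reversed so far: 42 -> 32 -> 30
Step 4: curr=2, set curr.next=prev(42) | reversed so far: 2 -> 42 -> 32 -> 30

2 -> 42 -> 32 -> 30 -> None


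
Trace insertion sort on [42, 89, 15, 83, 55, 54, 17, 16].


Initial: [42, 89, 15, 83, 55, 54, 17, 16]
Insert 89: [42, 89, 15, 83, 55, 54, 17, 16]
Insert 15: [15, 42, 89, 83, 55, 54, 17, 16]
Insert 83: [15, 42, 83, 89, 55, 54, 17, 16]
Insert 55: [15, 42, 55, 83, 89, 54, 17, 16]
Insert 54: [15, 42, 54, 55, 83, 89, 17, 16]
Insert 17: [15, 17, 42, 54, 55, 83, 89, 16]
Insert 16: [15, 16, 17, 42, 54, 55, 83, 89]

Sorted: [15, 16, 17, 42, 54, 55, 83, 89]


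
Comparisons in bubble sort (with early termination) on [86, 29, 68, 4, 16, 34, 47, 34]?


Algorithm: bubble sort (with early termination)
Input: [86, 29, 68, 4, 16, 34, 47, 34]
Sorted: [4, 16, 29, 34, 34, 47, 68, 86]

22


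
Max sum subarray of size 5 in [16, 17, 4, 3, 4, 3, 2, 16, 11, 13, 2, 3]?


[0:5]: 44
[1:6]: 31
[2:7]: 16
[3:8]: 28
[4:9]: 36
[5:10]: 45
[6:11]: 44
[7:12]: 45

Max: 45 at [5:10]


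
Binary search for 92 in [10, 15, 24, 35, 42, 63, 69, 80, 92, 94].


Step 1: lo=0, hi=9, mid=4, val=42
Step 2: lo=5, hi=9, mid=7, val=80
Step 3: lo=8, hi=9, mid=8, val=92

Found at index 8


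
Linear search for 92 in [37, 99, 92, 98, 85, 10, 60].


i=0: 37!=92
i=1: 99!=92
i=2: 92==92 found!

Found at 2, 3 comps


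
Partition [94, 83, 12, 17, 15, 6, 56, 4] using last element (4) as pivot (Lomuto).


Pivot: 4
Place pivot at 0: [4, 83, 12, 17, 15, 6, 56, 94]

Partitioned: [4, 83, 12, 17, 15, 6, 56, 94]


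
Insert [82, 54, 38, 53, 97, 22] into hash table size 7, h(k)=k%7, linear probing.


Insert 82: h=5 -> slot 5
Insert 54: h=5, 1 probes -> slot 6
Insert 38: h=3 -> slot 3
Insert 53: h=4 -> slot 4
Insert 97: h=6, 1 probes -> slot 0
Insert 22: h=1 -> slot 1

Table: [97, 22, None, 38, 53, 82, 54]


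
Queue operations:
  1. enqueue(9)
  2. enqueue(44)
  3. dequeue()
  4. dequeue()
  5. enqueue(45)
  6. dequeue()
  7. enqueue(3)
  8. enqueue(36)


enqueue(9) -> [9]
enqueue(44) -> [9, 44]
dequeue()->9, [44]
dequeue()->44, []
enqueue(45) -> [45]
dequeue()->45, []
enqueue(3) -> [3]
enqueue(36) -> [3, 36]

Final queue: [3, 36]


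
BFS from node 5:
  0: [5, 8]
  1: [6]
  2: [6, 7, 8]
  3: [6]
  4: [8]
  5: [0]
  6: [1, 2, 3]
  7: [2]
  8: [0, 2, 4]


Visit 5, enqueue [0]
Visit 0, enqueue [8]
Visit 8, enqueue [2, 4]
Visit 2, enqueue [6, 7]
Visit 4, enqueue []
Visit 6, enqueue [1, 3]
Visit 7, enqueue []
Visit 1, enqueue []
Visit 3, enqueue []

BFS order: [5, 0, 8, 2, 4, 6, 7, 1, 3]


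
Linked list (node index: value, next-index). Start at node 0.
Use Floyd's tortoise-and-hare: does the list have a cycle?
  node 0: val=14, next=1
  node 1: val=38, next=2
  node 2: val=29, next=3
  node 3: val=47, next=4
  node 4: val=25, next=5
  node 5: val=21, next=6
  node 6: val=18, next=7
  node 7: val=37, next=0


Floyd's tortoise (slow, +1) and hare (fast, +2):
  init: slow=0, fast=0
  step 1: slow=1, fast=2
  step 2: slow=2, fast=4
  step 3: slow=3, fast=6
  step 4: slow=4, fast=0
  step 5: slow=5, fast=2
  step 6: slow=6, fast=4
  step 7: slow=7, fast=6
  step 8: slow=0, fast=0
  slow == fast at node 0: cycle detected

Cycle: yes


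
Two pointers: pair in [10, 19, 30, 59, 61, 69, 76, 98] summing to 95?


lo=0(10)+hi=7(98)=108
lo=0(10)+hi=6(76)=86
lo=1(19)+hi=6(76)=95

Yes: 19+76=95


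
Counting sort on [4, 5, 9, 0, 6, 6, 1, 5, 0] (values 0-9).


Input: [4, 5, 9, 0, 6, 6, 1, 5, 0]
Counts: [2, 1, 0, 0, 1, 2, 2, 0, 0, 1]

Sorted: [0, 0, 1, 4, 5, 5, 6, 6, 9]


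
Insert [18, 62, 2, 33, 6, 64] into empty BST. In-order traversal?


Insert 18: root
Insert 62: R from 18
Insert 2: L from 18
Insert 33: R from 18 -> L from 62
Insert 6: L from 18 -> R from 2
Insert 64: R from 18 -> R from 62

In-order: [2, 6, 18, 33, 62, 64]


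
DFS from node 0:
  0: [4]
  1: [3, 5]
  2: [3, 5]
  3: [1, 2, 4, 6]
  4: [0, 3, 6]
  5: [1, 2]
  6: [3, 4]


Visit 0, push [4]
Visit 4, push [6, 3]
Visit 3, push [6, 2, 1]
Visit 1, push [5]
Visit 5, push [2]
Visit 2, push []
Visit 6, push []

DFS order: [0, 4, 3, 1, 5, 2, 6]


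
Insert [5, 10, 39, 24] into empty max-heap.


Insert 5: [5]
Insert 10: [10, 5]
Insert 39: [39, 5, 10]
Insert 24: [39, 24, 10, 5]

Final heap: [39, 24, 10, 5]


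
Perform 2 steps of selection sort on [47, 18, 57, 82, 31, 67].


Initial: [47, 18, 57, 82, 31, 67]
Step 1: min=18 at 1
  Swap: [18, 47, 57, 82, 31, 67]
Step 2: min=31 at 4
  Swap: [18, 31, 57, 82, 47, 67]

After 2 steps: [18, 31, 57, 82, 47, 67]


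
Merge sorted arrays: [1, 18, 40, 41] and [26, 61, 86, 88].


Take 1 from A
Take 18 from A
Take 26 from B
Take 40 from A
Take 41 from A

Merged: [1, 18, 26, 40, 41, 61, 86, 88]


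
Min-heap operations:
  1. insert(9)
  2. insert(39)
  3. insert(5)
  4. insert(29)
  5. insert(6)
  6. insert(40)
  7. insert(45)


insert(9) -> [9]
insert(39) -> [9, 39]
insert(5) -> [5, 39, 9]
insert(29) -> [5, 29, 9, 39]
insert(6) -> [5, 6, 9, 39, 29]
insert(40) -> [5, 6, 9, 39, 29, 40]
insert(45) -> [5, 6, 9, 39, 29, 40, 45]

Final heap: [5, 6, 9, 39, 29, 40, 45]


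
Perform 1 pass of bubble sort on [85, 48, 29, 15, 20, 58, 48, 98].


Initial: [85, 48, 29, 15, 20, 58, 48, 98]
Pass 1: [48, 29, 15, 20, 58, 48, 85, 98] (6 swaps)

After 1 pass: [48, 29, 15, 20, 58, 48, 85, 98]


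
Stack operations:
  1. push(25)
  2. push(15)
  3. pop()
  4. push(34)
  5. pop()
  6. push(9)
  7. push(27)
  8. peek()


push(25) -> [25]
push(15) -> [25, 15]
pop()->15, [25]
push(34) -> [25, 34]
pop()->34, [25]
push(9) -> [25, 9]
push(27) -> [25, 9, 27]
peek()->27

Final stack: [25, 9, 27]


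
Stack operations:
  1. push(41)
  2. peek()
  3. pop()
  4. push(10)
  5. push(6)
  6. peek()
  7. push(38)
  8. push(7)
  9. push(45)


push(41) -> [41]
peek()->41
pop()->41, []
push(10) -> [10]
push(6) -> [10, 6]
peek()->6
push(38) -> [10, 6, 38]
push(7) -> [10, 6, 38, 7]
push(45) -> [10, 6, 38, 7, 45]

Final stack: [10, 6, 38, 7, 45]
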